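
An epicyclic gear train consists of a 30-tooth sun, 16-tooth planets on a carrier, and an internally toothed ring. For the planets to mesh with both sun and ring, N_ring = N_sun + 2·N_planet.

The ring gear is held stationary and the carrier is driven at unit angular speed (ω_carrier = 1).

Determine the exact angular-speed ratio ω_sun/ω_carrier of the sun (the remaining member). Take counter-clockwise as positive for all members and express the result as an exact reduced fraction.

46/15

N_ring = 30 + 2·16 = 62
30(ω_s−ω_c) = −62(ω_r−ω_c),  ω_r=0, ω_c=1
ω_s = 1 − (62/30)(0−1) = 46/15
ω_s/ω_c = 46/15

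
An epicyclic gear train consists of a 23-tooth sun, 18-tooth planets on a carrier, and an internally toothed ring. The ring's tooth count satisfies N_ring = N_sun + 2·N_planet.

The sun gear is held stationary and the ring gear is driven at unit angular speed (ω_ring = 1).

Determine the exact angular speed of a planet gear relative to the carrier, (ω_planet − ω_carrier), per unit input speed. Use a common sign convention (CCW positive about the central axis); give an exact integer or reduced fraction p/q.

N_ring = 23 + 2·18 = 59
23(ω_s−ω_c) = −59(ω_r−ω_c),  ω_s=0, ω_r=1
23(0−ω_c) = −59(1−ω_c)  ⇒  82ω_c = 59  ⇒  ω_c = 59/82
sun–planet: 23·(0−59/82) = −18·(ω_p−ω_c)  ⇒  ω_p−ω_c = −(23/18)·(-59/82) = 1357/1476

1357/1476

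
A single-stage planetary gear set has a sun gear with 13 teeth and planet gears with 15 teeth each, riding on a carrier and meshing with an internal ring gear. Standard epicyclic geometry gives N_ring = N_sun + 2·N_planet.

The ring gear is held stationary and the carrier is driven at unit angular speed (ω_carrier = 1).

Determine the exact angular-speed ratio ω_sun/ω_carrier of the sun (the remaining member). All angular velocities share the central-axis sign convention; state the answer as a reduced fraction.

56/13

N_ring = 13 + 2·15 = 43
13(ω_s−ω_c) = −43(ω_r−ω_c),  ω_r=0, ω_c=1
ω_s = 1 − (43/13)(0−1) = 56/13
ω_s/ω_c = 56/13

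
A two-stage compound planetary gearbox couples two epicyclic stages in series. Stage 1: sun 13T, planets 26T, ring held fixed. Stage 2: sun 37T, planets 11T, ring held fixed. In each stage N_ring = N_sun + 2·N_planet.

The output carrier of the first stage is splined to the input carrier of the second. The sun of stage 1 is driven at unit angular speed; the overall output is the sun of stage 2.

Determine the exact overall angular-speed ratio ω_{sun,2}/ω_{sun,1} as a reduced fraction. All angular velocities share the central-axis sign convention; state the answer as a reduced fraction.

16/37

Stage 1: N_ring = 13 + 2·26 = 65
Stage 1: 13(ω_s−ω_c) = −65(ω_r−ω_c),  ω_r=0, ω_s=1
Stage 1: 13(1−ω_c) = −65(0−ω_c)  ⇒  78ω_c = 13  ⇒  ω_c = 1/6
  ⇒ ω_c¹/ω_s¹ = 1/6
Stage 2: N_ring = 37 + 2·11 = 59
Stage 2: 37(ω_s−ω_c) = −59(ω_r−ω_c),  ω_r=0, ω_c=1
Stage 2: ω_s = 1 − (59/37)(0−1) = 96/37
  ⇒ ω_s²/ω_c² = 96/37
Coupling ω_c² = ω_c¹ ⇒ overall = 1/6 × 96/37 = 16/37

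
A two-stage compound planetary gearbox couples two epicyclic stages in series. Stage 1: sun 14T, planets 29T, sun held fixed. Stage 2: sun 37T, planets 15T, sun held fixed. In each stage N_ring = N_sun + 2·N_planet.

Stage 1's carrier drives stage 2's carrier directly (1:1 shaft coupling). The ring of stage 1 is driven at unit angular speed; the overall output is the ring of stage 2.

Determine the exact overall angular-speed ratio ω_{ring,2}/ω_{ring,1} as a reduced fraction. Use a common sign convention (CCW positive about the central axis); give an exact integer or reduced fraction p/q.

Stage 1: N_ring = 14 + 2·29 = 72
Stage 1: 14(ω_s−ω_c) = −72(ω_r−ω_c),  ω_s=0, ω_r=1
Stage 1: 14(0−ω_c) = −72(1−ω_c)  ⇒  86ω_c = 72  ⇒  ω_c = 36/43
  ⇒ ω_c¹/ω_r¹ = 36/43
Stage 2: N_ring = 37 + 2·15 = 67
Stage 2: 37(ω_s−ω_c) = −67(ω_r−ω_c),  ω_s=0, ω_c=1
Stage 2: ω_r = 1 − (37/67)(0−1) = 104/67
  ⇒ ω_r²/ω_c² = 104/67
Coupling ω_c² = ω_c¹ ⇒ overall = 36/43 × 104/67 = 3744/2881

3744/2881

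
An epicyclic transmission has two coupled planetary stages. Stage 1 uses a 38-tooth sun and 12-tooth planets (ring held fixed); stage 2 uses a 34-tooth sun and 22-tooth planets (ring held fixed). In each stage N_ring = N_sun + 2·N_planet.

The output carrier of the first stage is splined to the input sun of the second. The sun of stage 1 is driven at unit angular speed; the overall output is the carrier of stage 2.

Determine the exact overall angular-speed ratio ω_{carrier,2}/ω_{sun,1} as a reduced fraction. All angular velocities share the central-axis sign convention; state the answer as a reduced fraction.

323/2800

Stage 1: N_ring = 38 + 2·12 = 62
Stage 1: 38(ω_s−ω_c) = −62(ω_r−ω_c),  ω_r=0, ω_s=1
Stage 1: 38(1−ω_c) = −62(0−ω_c)  ⇒  100ω_c = 38  ⇒  ω_c = 19/50
  ⇒ ω_c¹/ω_s¹ = 19/50
Stage 2: N_ring = 34 + 2·22 = 78
Stage 2: 34(ω_s−ω_c) = −78(ω_r−ω_c),  ω_r=0, ω_s=1
Stage 2: 34(1−ω_c) = −78(0−ω_c)  ⇒  112ω_c = 34  ⇒  ω_c = 17/56
  ⇒ ω_c²/ω_s² = 17/56
Coupling ω_s² = ω_c¹ ⇒ overall = 19/50 × 17/56 = 323/2800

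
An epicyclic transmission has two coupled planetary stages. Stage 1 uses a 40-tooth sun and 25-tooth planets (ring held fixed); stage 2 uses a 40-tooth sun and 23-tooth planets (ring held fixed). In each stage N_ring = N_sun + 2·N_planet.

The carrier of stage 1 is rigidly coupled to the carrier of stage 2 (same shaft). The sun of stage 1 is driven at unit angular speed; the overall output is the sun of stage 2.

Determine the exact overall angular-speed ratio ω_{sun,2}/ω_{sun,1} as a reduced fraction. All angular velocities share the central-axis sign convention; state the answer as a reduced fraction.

63/65

Stage 1: N_ring = 40 + 2·25 = 90
Stage 1: 40(ω_s−ω_c) = −90(ω_r−ω_c),  ω_r=0, ω_s=1
Stage 1: 40(1−ω_c) = −90(0−ω_c)  ⇒  130ω_c = 40  ⇒  ω_c = 4/13
  ⇒ ω_c¹/ω_s¹ = 4/13
Stage 2: N_ring = 40 + 2·23 = 86
Stage 2: 40(ω_s−ω_c) = −86(ω_r−ω_c),  ω_r=0, ω_c=1
Stage 2: ω_s = 1 − (86/40)(0−1) = 63/20
  ⇒ ω_s²/ω_c² = 63/20
Coupling ω_c² = ω_c¹ ⇒ overall = 4/13 × 63/20 = 63/65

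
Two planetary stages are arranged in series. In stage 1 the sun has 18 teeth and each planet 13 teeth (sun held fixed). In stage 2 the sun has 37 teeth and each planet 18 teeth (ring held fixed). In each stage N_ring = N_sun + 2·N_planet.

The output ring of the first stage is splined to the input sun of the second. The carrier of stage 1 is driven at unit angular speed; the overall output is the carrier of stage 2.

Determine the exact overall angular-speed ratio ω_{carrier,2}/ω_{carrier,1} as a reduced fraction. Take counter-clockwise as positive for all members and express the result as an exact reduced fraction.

Stage 1: N_ring = 18 + 2·13 = 44
Stage 1: 18(ω_s−ω_c) = −44(ω_r−ω_c),  ω_s=0, ω_c=1
Stage 1: ω_r = 1 − (18/44)(0−1) = 31/22
  ⇒ ω_r¹/ω_c¹ = 31/22
Stage 2: N_ring = 37 + 2·18 = 73
Stage 2: 37(ω_s−ω_c) = −73(ω_r−ω_c),  ω_r=0, ω_s=1
Stage 2: 37(1−ω_c) = −73(0−ω_c)  ⇒  110ω_c = 37  ⇒  ω_c = 37/110
  ⇒ ω_c²/ω_s² = 37/110
Coupling ω_s² = ω_r¹ ⇒ overall = 31/22 × 37/110 = 1147/2420

1147/2420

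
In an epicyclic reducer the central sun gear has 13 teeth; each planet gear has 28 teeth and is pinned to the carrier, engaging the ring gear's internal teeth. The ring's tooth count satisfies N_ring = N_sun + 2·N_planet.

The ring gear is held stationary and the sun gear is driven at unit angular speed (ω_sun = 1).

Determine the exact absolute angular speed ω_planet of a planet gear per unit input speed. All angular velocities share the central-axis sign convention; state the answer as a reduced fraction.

-13/56

N_ring = 13 + 2·28 = 69
13(ω_s−ω_c) = −69(ω_r−ω_c),  ω_r=0, ω_s=1
13(1−ω_c) = −69(0−ω_c)  ⇒  82ω_c = 13  ⇒  ω_c = 13/82
sun–planet: 13·(1−13/82) = −28·(ω_p−ω_c)  ⇒  ω_p−ω_c = −(13/28)·(69/82) = -897/2296
ω_p = 13/82 − 897/2296 = -13/56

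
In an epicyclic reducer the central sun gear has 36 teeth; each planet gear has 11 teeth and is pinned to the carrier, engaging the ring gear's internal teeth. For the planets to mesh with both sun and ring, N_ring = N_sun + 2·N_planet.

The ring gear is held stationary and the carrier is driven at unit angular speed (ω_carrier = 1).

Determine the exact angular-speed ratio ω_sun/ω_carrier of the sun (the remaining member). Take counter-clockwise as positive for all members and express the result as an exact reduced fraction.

47/18

N_ring = 36 + 2·11 = 58
36(ω_s−ω_c) = −58(ω_r−ω_c),  ω_r=0, ω_c=1
ω_s = 1 − (58/36)(0−1) = 47/18
ω_s/ω_c = 47/18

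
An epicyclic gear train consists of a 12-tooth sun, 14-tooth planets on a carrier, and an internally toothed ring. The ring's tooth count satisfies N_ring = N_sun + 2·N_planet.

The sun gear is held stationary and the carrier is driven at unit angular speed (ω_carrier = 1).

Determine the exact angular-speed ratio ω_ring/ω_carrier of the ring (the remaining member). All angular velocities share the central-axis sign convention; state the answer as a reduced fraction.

13/10

N_ring = 12 + 2·14 = 40
12(ω_s−ω_c) = −40(ω_r−ω_c),  ω_s=0, ω_c=1
ω_r = 1 − (12/40)(0−1) = 13/10
ω_r/ω_c = 13/10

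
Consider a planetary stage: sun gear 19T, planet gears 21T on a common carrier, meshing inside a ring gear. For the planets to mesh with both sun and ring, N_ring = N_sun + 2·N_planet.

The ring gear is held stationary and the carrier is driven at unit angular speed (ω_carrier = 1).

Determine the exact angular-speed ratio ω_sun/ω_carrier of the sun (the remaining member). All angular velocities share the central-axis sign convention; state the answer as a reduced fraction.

80/19

N_ring = 19 + 2·21 = 61
19(ω_s−ω_c) = −61(ω_r−ω_c),  ω_r=0, ω_c=1
ω_s = 1 − (61/19)(0−1) = 80/19
ω_s/ω_c = 80/19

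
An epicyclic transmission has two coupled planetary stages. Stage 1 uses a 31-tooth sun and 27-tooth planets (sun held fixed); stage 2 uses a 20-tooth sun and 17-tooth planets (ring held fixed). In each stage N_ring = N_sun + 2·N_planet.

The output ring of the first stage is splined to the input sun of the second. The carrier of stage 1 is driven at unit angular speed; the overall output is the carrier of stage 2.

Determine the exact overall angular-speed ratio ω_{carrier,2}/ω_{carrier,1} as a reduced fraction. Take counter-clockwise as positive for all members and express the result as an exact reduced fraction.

Stage 1: N_ring = 31 + 2·27 = 85
Stage 1: 31(ω_s−ω_c) = −85(ω_r−ω_c),  ω_s=0, ω_c=1
Stage 1: ω_r = 1 − (31/85)(0−1) = 116/85
  ⇒ ω_r¹/ω_c¹ = 116/85
Stage 2: N_ring = 20 + 2·17 = 54
Stage 2: 20(ω_s−ω_c) = −54(ω_r−ω_c),  ω_r=0, ω_s=1
Stage 2: 20(1−ω_c) = −54(0−ω_c)  ⇒  74ω_c = 20  ⇒  ω_c = 10/37
  ⇒ ω_c²/ω_s² = 10/37
Coupling ω_s² = ω_r¹ ⇒ overall = 116/85 × 10/37 = 232/629

232/629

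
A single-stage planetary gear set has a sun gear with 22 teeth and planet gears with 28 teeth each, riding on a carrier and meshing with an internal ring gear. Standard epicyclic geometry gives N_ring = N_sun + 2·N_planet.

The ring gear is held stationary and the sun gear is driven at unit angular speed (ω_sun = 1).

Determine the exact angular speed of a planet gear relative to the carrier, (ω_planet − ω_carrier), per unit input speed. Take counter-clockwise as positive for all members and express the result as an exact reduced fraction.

-429/700

N_ring = 22 + 2·28 = 78
22(ω_s−ω_c) = −78(ω_r−ω_c),  ω_r=0, ω_s=1
22(1−ω_c) = −78(0−ω_c)  ⇒  100ω_c = 22  ⇒  ω_c = 11/50
sun–planet: 22·(1−11/50) = −28·(ω_p−ω_c)  ⇒  ω_p−ω_c = −(22/28)·(39/50) = -429/700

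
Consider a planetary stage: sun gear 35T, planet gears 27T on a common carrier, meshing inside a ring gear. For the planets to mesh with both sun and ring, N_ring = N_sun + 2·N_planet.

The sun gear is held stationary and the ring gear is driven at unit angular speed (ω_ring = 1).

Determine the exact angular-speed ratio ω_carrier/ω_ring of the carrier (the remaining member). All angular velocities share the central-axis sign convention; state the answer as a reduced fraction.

89/124

N_ring = 35 + 2·27 = 89
35(ω_s−ω_c) = −89(ω_r−ω_c),  ω_s=0, ω_r=1
35(0−ω_c) = −89(1−ω_c)  ⇒  124ω_c = 89  ⇒  ω_c = 89/124
ω_c/ω_r = 89/124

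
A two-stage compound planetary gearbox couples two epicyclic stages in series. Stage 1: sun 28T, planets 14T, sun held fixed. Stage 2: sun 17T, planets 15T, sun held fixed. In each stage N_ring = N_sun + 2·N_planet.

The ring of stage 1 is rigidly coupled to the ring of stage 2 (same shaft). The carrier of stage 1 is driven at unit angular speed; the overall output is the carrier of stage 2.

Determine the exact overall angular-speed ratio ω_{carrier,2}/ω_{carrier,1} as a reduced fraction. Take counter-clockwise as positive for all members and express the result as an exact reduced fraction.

141/128

Stage 1: N_ring = 28 + 2·14 = 56
Stage 1: 28(ω_s−ω_c) = −56(ω_r−ω_c),  ω_s=0, ω_c=1
Stage 1: ω_r = 1 − (28/56)(0−1) = 3/2
  ⇒ ω_r¹/ω_c¹ = 3/2
Stage 2: N_ring = 17 + 2·15 = 47
Stage 2: 17(ω_s−ω_c) = −47(ω_r−ω_c),  ω_s=0, ω_r=1
Stage 2: 17(0−ω_c) = −47(1−ω_c)  ⇒  64ω_c = 47  ⇒  ω_c = 47/64
  ⇒ ω_c²/ω_r² = 47/64
Coupling ω_r² = ω_r¹ ⇒ overall = 3/2 × 47/64 = 141/128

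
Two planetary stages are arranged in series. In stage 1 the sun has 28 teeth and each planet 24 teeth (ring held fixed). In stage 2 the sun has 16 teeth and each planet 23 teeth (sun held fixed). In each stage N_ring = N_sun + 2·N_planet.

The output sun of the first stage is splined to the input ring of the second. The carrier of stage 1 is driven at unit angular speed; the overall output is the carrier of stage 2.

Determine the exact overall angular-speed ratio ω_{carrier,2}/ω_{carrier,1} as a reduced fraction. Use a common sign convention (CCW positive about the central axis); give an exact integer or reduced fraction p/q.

62/21

Stage 1: N_ring = 28 + 2·24 = 76
Stage 1: 28(ω_s−ω_c) = −76(ω_r−ω_c),  ω_r=0, ω_c=1
Stage 1: ω_s = 1 − (76/28)(0−1) = 26/7
  ⇒ ω_s¹/ω_c¹ = 26/7
Stage 2: N_ring = 16 + 2·23 = 62
Stage 2: 16(ω_s−ω_c) = −62(ω_r−ω_c),  ω_s=0, ω_r=1
Stage 2: 16(0−ω_c) = −62(1−ω_c)  ⇒  78ω_c = 62  ⇒  ω_c = 31/39
  ⇒ ω_c²/ω_r² = 31/39
Coupling ω_r² = ω_s¹ ⇒ overall = 26/7 × 31/39 = 62/21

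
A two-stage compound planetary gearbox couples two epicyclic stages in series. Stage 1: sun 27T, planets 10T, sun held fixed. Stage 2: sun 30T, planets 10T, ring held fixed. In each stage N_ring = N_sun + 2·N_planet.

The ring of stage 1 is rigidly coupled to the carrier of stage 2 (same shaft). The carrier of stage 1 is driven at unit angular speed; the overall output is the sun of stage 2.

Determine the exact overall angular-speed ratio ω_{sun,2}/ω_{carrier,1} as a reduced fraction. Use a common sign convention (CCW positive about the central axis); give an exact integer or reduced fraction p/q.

592/141

Stage 1: N_ring = 27 + 2·10 = 47
Stage 1: 27(ω_s−ω_c) = −47(ω_r−ω_c),  ω_s=0, ω_c=1
Stage 1: ω_r = 1 − (27/47)(0−1) = 74/47
  ⇒ ω_r¹/ω_c¹ = 74/47
Stage 2: N_ring = 30 + 2·10 = 50
Stage 2: 30(ω_s−ω_c) = −50(ω_r−ω_c),  ω_r=0, ω_c=1
Stage 2: ω_s = 1 − (50/30)(0−1) = 8/3
  ⇒ ω_s²/ω_c² = 8/3
Coupling ω_c² = ω_r¹ ⇒ overall = 74/47 × 8/3 = 592/141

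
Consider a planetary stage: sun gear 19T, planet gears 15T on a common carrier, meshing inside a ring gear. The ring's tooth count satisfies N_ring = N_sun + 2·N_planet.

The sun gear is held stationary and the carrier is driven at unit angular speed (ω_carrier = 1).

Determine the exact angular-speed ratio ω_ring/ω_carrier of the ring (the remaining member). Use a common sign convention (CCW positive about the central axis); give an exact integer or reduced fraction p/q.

N_ring = 19 + 2·15 = 49
19(ω_s−ω_c) = −49(ω_r−ω_c),  ω_s=0, ω_c=1
ω_r = 1 − (19/49)(0−1) = 68/49
ω_r/ω_c = 68/49

68/49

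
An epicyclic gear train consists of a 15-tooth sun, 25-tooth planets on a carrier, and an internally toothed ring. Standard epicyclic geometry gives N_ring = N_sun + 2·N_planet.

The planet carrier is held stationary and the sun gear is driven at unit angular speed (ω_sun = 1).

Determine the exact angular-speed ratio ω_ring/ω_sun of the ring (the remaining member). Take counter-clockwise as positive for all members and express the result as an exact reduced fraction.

N_ring = 15 + 2·25 = 65
15(ω_s−ω_c) = −65(ω_r−ω_c),  ω_c=0, ω_s=1
ω_r = 0 − (15/65)(1−0) = -3/13
ω_r/ω_s = -3/13

-3/13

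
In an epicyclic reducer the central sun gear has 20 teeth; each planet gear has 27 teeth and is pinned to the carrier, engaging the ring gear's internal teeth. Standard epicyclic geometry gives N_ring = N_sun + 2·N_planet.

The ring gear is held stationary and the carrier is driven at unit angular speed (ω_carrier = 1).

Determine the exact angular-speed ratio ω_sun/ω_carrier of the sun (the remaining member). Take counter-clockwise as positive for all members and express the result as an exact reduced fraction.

N_ring = 20 + 2·27 = 74
20(ω_s−ω_c) = −74(ω_r−ω_c),  ω_r=0, ω_c=1
ω_s = 1 − (74/20)(0−1) = 47/10
ω_s/ω_c = 47/10

47/10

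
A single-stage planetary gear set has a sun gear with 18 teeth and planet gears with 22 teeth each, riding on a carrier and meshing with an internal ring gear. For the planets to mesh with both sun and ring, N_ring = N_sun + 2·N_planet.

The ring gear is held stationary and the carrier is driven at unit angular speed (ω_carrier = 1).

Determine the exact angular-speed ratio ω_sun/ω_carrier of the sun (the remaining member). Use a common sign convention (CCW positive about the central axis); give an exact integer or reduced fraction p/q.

40/9

N_ring = 18 + 2·22 = 62
18(ω_s−ω_c) = −62(ω_r−ω_c),  ω_r=0, ω_c=1
ω_s = 1 − (62/18)(0−1) = 40/9
ω_s/ω_c = 40/9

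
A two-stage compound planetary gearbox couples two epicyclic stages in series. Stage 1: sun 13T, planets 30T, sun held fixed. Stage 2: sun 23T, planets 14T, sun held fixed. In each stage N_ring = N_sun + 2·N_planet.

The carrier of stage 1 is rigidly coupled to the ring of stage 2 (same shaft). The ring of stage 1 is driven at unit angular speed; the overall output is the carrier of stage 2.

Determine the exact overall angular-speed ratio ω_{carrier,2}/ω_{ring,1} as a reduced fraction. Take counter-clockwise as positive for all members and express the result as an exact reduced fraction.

Stage 1: N_ring = 13 + 2·30 = 73
Stage 1: 13(ω_s−ω_c) = −73(ω_r−ω_c),  ω_s=0, ω_r=1
Stage 1: 13(0−ω_c) = −73(1−ω_c)  ⇒  86ω_c = 73  ⇒  ω_c = 73/86
  ⇒ ω_c¹/ω_r¹ = 73/86
Stage 2: N_ring = 23 + 2·14 = 51
Stage 2: 23(ω_s−ω_c) = −51(ω_r−ω_c),  ω_s=0, ω_r=1
Stage 2: 23(0−ω_c) = −51(1−ω_c)  ⇒  74ω_c = 51  ⇒  ω_c = 51/74
  ⇒ ω_c²/ω_r² = 51/74
Coupling ω_r² = ω_c¹ ⇒ overall = 73/86 × 51/74 = 3723/6364

3723/6364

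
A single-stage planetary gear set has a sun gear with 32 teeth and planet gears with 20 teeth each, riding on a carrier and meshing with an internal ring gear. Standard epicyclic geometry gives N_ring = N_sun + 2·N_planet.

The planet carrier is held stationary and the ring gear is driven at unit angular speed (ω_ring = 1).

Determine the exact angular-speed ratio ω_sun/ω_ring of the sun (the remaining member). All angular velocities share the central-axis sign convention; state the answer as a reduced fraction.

N_ring = 32 + 2·20 = 72
32(ω_s−ω_c) = −72(ω_r−ω_c),  ω_c=0, ω_r=1
ω_s = 0 − (72/32)(1−0) = -9/4
ω_s/ω_r = -9/4

-9/4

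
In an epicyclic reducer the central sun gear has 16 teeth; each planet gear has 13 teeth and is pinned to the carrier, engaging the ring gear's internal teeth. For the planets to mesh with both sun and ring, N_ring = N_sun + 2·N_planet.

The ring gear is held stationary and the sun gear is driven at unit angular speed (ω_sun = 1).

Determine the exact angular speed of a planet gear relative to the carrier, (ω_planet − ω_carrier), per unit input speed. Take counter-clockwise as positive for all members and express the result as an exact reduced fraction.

N_ring = 16 + 2·13 = 42
16(ω_s−ω_c) = −42(ω_r−ω_c),  ω_r=0, ω_s=1
16(1−ω_c) = −42(0−ω_c)  ⇒  58ω_c = 16  ⇒  ω_c = 8/29
sun–planet: 16·(1−8/29) = −13·(ω_p−ω_c)  ⇒  ω_p−ω_c = −(16/13)·(21/29) = -336/377

-336/377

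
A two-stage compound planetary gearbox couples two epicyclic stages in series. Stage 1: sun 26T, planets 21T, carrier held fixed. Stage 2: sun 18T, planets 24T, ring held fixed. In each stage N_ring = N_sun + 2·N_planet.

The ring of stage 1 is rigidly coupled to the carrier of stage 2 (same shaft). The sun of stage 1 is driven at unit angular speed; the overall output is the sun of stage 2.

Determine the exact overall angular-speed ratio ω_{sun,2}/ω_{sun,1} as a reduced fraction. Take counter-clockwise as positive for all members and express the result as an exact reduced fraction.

Stage 1: N_ring = 26 + 2·21 = 68
Stage 1: 26(ω_s−ω_c) = −68(ω_r−ω_c),  ω_c=0, ω_s=1
Stage 1: ω_r = 0 − (26/68)(1−0) = -13/34
  ⇒ ω_r¹/ω_s¹ = -13/34
Stage 2: N_ring = 18 + 2·24 = 66
Stage 2: 18(ω_s−ω_c) = −66(ω_r−ω_c),  ω_r=0, ω_c=1
Stage 2: ω_s = 1 − (66/18)(0−1) = 14/3
  ⇒ ω_s²/ω_c² = 14/3
Coupling ω_c² = ω_r¹ ⇒ overall = -13/34 × 14/3 = -91/51

-91/51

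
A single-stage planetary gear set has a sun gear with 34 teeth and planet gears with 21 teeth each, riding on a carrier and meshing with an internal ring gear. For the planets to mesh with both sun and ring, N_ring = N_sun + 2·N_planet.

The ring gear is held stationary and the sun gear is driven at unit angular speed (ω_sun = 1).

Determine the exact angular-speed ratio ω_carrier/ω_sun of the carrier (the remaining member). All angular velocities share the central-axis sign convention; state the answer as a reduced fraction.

N_ring = 34 + 2·21 = 76
34(ω_s−ω_c) = −76(ω_r−ω_c),  ω_r=0, ω_s=1
34(1−ω_c) = −76(0−ω_c)  ⇒  110ω_c = 34  ⇒  ω_c = 17/55
ω_c/ω_s = 17/55

17/55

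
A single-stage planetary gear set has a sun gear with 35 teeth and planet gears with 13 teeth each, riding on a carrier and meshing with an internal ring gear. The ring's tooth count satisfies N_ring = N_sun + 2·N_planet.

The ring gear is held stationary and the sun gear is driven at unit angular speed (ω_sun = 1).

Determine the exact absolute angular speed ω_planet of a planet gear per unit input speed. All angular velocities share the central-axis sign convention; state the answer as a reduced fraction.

-35/26

N_ring = 35 + 2·13 = 61
35(ω_s−ω_c) = −61(ω_r−ω_c),  ω_r=0, ω_s=1
35(1−ω_c) = −61(0−ω_c)  ⇒  96ω_c = 35  ⇒  ω_c = 35/96
sun–planet: 35·(1−35/96) = −13·(ω_p−ω_c)  ⇒  ω_p−ω_c = −(35/13)·(61/96) = -2135/1248
ω_p = 35/96 − 2135/1248 = -35/26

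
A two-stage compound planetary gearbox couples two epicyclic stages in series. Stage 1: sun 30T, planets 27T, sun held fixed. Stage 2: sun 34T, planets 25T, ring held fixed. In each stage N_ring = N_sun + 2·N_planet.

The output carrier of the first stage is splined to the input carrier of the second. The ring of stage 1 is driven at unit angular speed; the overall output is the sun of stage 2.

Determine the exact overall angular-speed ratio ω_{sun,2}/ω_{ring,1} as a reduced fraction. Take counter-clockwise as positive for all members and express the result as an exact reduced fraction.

826/323

Stage 1: N_ring = 30 + 2·27 = 84
Stage 1: 30(ω_s−ω_c) = −84(ω_r−ω_c),  ω_s=0, ω_r=1
Stage 1: 30(0−ω_c) = −84(1−ω_c)  ⇒  114ω_c = 84  ⇒  ω_c = 14/19
  ⇒ ω_c¹/ω_r¹ = 14/19
Stage 2: N_ring = 34 + 2·25 = 84
Stage 2: 34(ω_s−ω_c) = −84(ω_r−ω_c),  ω_r=0, ω_c=1
Stage 2: ω_s = 1 − (84/34)(0−1) = 59/17
  ⇒ ω_s²/ω_c² = 59/17
Coupling ω_c² = ω_c¹ ⇒ overall = 14/19 × 59/17 = 826/323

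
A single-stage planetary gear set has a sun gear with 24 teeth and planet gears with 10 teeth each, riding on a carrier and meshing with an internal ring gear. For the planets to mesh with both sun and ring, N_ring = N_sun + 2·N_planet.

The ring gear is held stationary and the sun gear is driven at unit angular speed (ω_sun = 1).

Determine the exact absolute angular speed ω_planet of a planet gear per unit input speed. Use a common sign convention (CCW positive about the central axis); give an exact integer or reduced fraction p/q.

N_ring = 24 + 2·10 = 44
24(ω_s−ω_c) = −44(ω_r−ω_c),  ω_r=0, ω_s=1
24(1−ω_c) = −44(0−ω_c)  ⇒  68ω_c = 24  ⇒  ω_c = 6/17
sun–planet: 24·(1−6/17) = −10·(ω_p−ω_c)  ⇒  ω_p−ω_c = −(24/10)·(11/17) = -132/85
ω_p = 6/17 − 132/85 = -6/5

-6/5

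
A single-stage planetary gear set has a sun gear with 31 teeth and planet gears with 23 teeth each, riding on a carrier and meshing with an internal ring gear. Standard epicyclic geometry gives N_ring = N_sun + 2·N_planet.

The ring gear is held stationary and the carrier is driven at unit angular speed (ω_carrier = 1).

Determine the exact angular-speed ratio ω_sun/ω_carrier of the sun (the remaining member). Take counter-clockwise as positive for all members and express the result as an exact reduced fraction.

108/31

N_ring = 31 + 2·23 = 77
31(ω_s−ω_c) = −77(ω_r−ω_c),  ω_r=0, ω_c=1
ω_s = 1 − (77/31)(0−1) = 108/31
ω_s/ω_c = 108/31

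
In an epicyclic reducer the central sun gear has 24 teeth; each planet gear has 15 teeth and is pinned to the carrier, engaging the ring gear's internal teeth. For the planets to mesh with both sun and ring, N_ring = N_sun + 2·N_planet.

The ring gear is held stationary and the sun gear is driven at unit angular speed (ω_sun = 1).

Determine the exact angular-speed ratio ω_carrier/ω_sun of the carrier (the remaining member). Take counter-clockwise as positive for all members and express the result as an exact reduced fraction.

4/13

N_ring = 24 + 2·15 = 54
24(ω_s−ω_c) = −54(ω_r−ω_c),  ω_r=0, ω_s=1
24(1−ω_c) = −54(0−ω_c)  ⇒  78ω_c = 24  ⇒  ω_c = 4/13
ω_c/ω_s = 4/13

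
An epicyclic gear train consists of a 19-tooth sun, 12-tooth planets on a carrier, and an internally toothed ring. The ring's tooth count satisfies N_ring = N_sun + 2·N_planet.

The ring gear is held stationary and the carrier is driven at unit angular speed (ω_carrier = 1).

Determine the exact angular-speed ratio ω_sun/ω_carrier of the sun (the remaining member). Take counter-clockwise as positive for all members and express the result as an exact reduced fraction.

N_ring = 19 + 2·12 = 43
19(ω_s−ω_c) = −43(ω_r−ω_c),  ω_r=0, ω_c=1
ω_s = 1 − (43/19)(0−1) = 62/19
ω_s/ω_c = 62/19

62/19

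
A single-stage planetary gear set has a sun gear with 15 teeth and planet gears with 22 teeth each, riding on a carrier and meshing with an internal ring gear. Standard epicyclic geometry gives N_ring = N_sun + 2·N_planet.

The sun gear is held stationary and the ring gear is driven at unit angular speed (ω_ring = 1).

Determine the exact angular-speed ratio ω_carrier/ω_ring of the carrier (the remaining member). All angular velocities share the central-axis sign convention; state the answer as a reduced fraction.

N_ring = 15 + 2·22 = 59
15(ω_s−ω_c) = −59(ω_r−ω_c),  ω_s=0, ω_r=1
15(0−ω_c) = −59(1−ω_c)  ⇒  74ω_c = 59  ⇒  ω_c = 59/74
ω_c/ω_r = 59/74

59/74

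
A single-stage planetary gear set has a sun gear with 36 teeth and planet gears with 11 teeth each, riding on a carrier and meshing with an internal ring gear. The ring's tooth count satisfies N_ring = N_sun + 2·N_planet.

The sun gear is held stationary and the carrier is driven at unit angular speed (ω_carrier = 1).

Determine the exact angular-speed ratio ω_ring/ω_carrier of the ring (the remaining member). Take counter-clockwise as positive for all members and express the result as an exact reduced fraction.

N_ring = 36 + 2·11 = 58
36(ω_s−ω_c) = −58(ω_r−ω_c),  ω_s=0, ω_c=1
ω_r = 1 − (36/58)(0−1) = 47/29
ω_r/ω_c = 47/29

47/29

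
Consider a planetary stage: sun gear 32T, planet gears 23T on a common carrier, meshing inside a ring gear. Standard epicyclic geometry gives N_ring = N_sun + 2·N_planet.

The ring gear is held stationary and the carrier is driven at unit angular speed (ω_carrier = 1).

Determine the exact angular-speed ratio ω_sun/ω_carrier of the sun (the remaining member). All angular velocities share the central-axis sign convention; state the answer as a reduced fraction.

55/16

N_ring = 32 + 2·23 = 78
32(ω_s−ω_c) = −78(ω_r−ω_c),  ω_r=0, ω_c=1
ω_s = 1 − (78/32)(0−1) = 55/16
ω_s/ω_c = 55/16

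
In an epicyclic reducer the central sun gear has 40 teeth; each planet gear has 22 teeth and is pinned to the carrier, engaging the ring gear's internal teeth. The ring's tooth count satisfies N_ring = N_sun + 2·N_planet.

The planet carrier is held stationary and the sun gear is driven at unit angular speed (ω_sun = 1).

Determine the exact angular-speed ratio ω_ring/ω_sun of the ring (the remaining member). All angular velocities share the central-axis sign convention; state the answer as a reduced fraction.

N_ring = 40 + 2·22 = 84
40(ω_s−ω_c) = −84(ω_r−ω_c),  ω_c=0, ω_s=1
ω_r = 0 − (40/84)(1−0) = -10/21
ω_r/ω_s = -10/21

-10/21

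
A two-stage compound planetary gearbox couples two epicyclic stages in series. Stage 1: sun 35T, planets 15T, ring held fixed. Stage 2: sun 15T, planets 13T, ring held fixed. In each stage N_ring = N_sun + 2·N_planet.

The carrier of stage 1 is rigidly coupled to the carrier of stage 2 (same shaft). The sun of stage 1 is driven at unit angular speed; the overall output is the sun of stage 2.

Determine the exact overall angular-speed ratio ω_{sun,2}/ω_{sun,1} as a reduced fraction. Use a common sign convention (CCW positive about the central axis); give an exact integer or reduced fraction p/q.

98/75

Stage 1: N_ring = 35 + 2·15 = 65
Stage 1: 35(ω_s−ω_c) = −65(ω_r−ω_c),  ω_r=0, ω_s=1
Stage 1: 35(1−ω_c) = −65(0−ω_c)  ⇒  100ω_c = 35  ⇒  ω_c = 7/20
  ⇒ ω_c¹/ω_s¹ = 7/20
Stage 2: N_ring = 15 + 2·13 = 41
Stage 2: 15(ω_s−ω_c) = −41(ω_r−ω_c),  ω_r=0, ω_c=1
Stage 2: ω_s = 1 − (41/15)(0−1) = 56/15
  ⇒ ω_s²/ω_c² = 56/15
Coupling ω_c² = ω_c¹ ⇒ overall = 7/20 × 56/15 = 98/75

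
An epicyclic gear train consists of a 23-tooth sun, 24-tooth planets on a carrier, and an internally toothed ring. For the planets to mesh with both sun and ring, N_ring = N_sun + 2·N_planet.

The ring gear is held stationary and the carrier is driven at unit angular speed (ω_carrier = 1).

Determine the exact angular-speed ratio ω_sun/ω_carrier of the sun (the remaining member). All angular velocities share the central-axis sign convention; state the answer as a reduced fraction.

N_ring = 23 + 2·24 = 71
23(ω_s−ω_c) = −71(ω_r−ω_c),  ω_r=0, ω_c=1
ω_s = 1 − (71/23)(0−1) = 94/23
ω_s/ω_c = 94/23

94/23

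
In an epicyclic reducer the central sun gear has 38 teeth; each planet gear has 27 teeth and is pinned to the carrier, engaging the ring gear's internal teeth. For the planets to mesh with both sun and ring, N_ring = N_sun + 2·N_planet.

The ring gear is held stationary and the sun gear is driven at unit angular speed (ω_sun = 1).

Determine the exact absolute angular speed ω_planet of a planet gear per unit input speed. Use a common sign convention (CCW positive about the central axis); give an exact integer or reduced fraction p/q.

-19/27

N_ring = 38 + 2·27 = 92
38(ω_s−ω_c) = −92(ω_r−ω_c),  ω_r=0, ω_s=1
38(1−ω_c) = −92(0−ω_c)  ⇒  130ω_c = 38  ⇒  ω_c = 19/65
sun–planet: 38·(1−19/65) = −27·(ω_p−ω_c)  ⇒  ω_p−ω_c = −(38/27)·(46/65) = -1748/1755
ω_p = 19/65 − 1748/1755 = -19/27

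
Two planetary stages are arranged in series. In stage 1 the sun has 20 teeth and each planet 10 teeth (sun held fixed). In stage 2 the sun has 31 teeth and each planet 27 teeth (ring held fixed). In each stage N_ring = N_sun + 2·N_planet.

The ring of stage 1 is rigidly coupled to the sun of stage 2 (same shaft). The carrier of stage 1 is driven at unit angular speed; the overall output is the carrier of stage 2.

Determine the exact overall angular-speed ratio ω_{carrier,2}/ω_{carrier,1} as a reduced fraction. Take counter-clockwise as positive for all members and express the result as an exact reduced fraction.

Stage 1: N_ring = 20 + 2·10 = 40
Stage 1: 20(ω_s−ω_c) = −40(ω_r−ω_c),  ω_s=0, ω_c=1
Stage 1: ω_r = 1 − (20/40)(0−1) = 3/2
  ⇒ ω_r¹/ω_c¹ = 3/2
Stage 2: N_ring = 31 + 2·27 = 85
Stage 2: 31(ω_s−ω_c) = −85(ω_r−ω_c),  ω_r=0, ω_s=1
Stage 2: 31(1−ω_c) = −85(0−ω_c)  ⇒  116ω_c = 31  ⇒  ω_c = 31/116
  ⇒ ω_c²/ω_s² = 31/116
Coupling ω_s² = ω_r¹ ⇒ overall = 3/2 × 31/116 = 93/232

93/232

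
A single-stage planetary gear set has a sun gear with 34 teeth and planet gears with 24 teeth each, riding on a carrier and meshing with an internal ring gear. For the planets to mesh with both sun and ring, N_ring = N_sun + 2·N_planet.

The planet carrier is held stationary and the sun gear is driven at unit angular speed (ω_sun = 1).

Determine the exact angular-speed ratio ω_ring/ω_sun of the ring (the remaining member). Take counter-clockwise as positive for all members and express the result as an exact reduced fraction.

-17/41

N_ring = 34 + 2·24 = 82
34(ω_s−ω_c) = −82(ω_r−ω_c),  ω_c=0, ω_s=1
ω_r = 0 − (34/82)(1−0) = -17/41
ω_r/ω_s = -17/41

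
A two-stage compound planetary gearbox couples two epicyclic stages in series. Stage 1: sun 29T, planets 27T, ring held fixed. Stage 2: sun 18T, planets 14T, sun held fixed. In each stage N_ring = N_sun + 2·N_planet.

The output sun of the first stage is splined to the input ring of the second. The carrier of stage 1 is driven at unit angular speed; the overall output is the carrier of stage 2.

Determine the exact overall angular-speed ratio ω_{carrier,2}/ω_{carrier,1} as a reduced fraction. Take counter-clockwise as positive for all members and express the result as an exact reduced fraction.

161/58

Stage 1: N_ring = 29 + 2·27 = 83
Stage 1: 29(ω_s−ω_c) = −83(ω_r−ω_c),  ω_r=0, ω_c=1
Stage 1: ω_s = 1 − (83/29)(0−1) = 112/29
  ⇒ ω_s¹/ω_c¹ = 112/29
Stage 2: N_ring = 18 + 2·14 = 46
Stage 2: 18(ω_s−ω_c) = −46(ω_r−ω_c),  ω_s=0, ω_r=1
Stage 2: 18(0−ω_c) = −46(1−ω_c)  ⇒  64ω_c = 46  ⇒  ω_c = 23/32
  ⇒ ω_c²/ω_r² = 23/32
Coupling ω_r² = ω_s¹ ⇒ overall = 112/29 × 23/32 = 161/58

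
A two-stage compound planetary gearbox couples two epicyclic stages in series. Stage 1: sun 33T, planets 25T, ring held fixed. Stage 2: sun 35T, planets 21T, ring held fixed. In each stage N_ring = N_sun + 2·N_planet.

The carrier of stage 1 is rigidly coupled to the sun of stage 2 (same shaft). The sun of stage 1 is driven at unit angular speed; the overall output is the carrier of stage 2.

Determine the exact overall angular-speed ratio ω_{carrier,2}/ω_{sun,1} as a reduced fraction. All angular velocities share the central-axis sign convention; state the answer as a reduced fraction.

Stage 1: N_ring = 33 + 2·25 = 83
Stage 1: 33(ω_s−ω_c) = −83(ω_r−ω_c),  ω_r=0, ω_s=1
Stage 1: 33(1−ω_c) = −83(0−ω_c)  ⇒  116ω_c = 33  ⇒  ω_c = 33/116
  ⇒ ω_c¹/ω_s¹ = 33/116
Stage 2: N_ring = 35 + 2·21 = 77
Stage 2: 35(ω_s−ω_c) = −77(ω_r−ω_c),  ω_r=0, ω_s=1
Stage 2: 35(1−ω_c) = −77(0−ω_c)  ⇒  112ω_c = 35  ⇒  ω_c = 5/16
  ⇒ ω_c²/ω_s² = 5/16
Coupling ω_s² = ω_c¹ ⇒ overall = 33/116 × 5/16 = 165/1856

165/1856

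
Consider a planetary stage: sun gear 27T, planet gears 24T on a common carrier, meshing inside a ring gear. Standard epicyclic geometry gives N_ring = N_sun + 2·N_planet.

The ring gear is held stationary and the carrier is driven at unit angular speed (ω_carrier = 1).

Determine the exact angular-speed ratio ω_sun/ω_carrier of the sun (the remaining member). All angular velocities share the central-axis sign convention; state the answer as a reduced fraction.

N_ring = 27 + 2·24 = 75
27(ω_s−ω_c) = −75(ω_r−ω_c),  ω_r=0, ω_c=1
ω_s = 1 − (75/27)(0−1) = 34/9
ω_s/ω_c = 34/9

34/9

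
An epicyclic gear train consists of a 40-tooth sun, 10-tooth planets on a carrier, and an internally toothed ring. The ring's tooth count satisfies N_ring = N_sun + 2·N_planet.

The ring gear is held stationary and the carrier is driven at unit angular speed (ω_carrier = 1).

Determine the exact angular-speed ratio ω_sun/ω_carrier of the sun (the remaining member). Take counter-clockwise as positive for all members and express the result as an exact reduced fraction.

5/2

N_ring = 40 + 2·10 = 60
40(ω_s−ω_c) = −60(ω_r−ω_c),  ω_r=0, ω_c=1
ω_s = 1 − (60/40)(0−1) = 5/2
ω_s/ω_c = 5/2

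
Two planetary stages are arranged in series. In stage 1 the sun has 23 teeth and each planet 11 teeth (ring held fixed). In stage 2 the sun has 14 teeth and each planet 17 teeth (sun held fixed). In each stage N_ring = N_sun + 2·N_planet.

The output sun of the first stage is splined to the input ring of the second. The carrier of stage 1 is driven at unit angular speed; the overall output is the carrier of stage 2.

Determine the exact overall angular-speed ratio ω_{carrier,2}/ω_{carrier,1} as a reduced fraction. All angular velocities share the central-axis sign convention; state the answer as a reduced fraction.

1632/713

Stage 1: N_ring = 23 + 2·11 = 45
Stage 1: 23(ω_s−ω_c) = −45(ω_r−ω_c),  ω_r=0, ω_c=1
Stage 1: ω_s = 1 − (45/23)(0−1) = 68/23
  ⇒ ω_s¹/ω_c¹ = 68/23
Stage 2: N_ring = 14 + 2·17 = 48
Stage 2: 14(ω_s−ω_c) = −48(ω_r−ω_c),  ω_s=0, ω_r=1
Stage 2: 14(0−ω_c) = −48(1−ω_c)  ⇒  62ω_c = 48  ⇒  ω_c = 24/31
  ⇒ ω_c²/ω_r² = 24/31
Coupling ω_r² = ω_s¹ ⇒ overall = 68/23 × 24/31 = 1632/713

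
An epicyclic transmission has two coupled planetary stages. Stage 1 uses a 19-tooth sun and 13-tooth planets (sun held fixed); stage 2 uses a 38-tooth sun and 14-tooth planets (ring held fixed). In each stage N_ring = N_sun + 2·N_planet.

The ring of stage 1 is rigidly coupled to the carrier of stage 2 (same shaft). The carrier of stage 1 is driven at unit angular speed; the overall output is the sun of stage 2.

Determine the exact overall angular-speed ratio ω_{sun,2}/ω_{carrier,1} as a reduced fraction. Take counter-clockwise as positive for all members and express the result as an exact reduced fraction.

Stage 1: N_ring = 19 + 2·13 = 45
Stage 1: 19(ω_s−ω_c) = −45(ω_r−ω_c),  ω_s=0, ω_c=1
Stage 1: ω_r = 1 − (19/45)(0−1) = 64/45
  ⇒ ω_r¹/ω_c¹ = 64/45
Stage 2: N_ring = 38 + 2·14 = 66
Stage 2: 38(ω_s−ω_c) = −66(ω_r−ω_c),  ω_r=0, ω_c=1
Stage 2: ω_s = 1 − (66/38)(0−1) = 52/19
  ⇒ ω_s²/ω_c² = 52/19
Coupling ω_c² = ω_r¹ ⇒ overall = 64/45 × 52/19 = 3328/855

3328/855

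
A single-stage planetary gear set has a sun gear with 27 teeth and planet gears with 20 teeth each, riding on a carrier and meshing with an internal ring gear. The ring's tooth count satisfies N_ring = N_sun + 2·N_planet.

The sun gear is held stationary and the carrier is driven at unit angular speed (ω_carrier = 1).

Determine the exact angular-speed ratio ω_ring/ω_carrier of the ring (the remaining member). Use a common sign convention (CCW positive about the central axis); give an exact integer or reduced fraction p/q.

94/67

N_ring = 27 + 2·20 = 67
27(ω_s−ω_c) = −67(ω_r−ω_c),  ω_s=0, ω_c=1
ω_r = 1 − (27/67)(0−1) = 94/67
ω_r/ω_c = 94/67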